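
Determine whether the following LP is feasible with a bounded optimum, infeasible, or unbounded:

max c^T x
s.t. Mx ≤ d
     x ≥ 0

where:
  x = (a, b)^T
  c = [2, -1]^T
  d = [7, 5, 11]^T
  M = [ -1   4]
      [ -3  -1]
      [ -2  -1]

Unbounded (objective can increase without bound)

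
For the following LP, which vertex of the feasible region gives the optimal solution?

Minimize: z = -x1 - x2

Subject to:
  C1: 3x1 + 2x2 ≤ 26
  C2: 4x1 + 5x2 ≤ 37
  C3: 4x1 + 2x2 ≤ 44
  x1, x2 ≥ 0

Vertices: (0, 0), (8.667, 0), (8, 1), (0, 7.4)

Evaluate the objective at each vertex of the feasible region:
  z(0, 0) = 0
  z(8.667, 0) = -8.667
  z(8, 1) = -9  ←
  z(0, 7.4) = -7.4
The minimum is at x1 = 8, x2 = 1.

(8, 1)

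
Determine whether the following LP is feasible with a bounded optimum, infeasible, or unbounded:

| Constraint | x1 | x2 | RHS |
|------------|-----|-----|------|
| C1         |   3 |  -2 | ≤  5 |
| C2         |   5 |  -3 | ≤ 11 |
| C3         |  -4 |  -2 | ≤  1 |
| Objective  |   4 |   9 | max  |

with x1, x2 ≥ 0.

Unbounded (objective can increase without bound)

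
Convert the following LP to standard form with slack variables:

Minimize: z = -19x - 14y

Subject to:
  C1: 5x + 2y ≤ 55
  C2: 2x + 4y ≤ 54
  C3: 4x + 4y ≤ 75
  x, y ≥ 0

min z = -19x - 14y

s.t.
  5x + 2y + s1 = 55
  2x + 4y + s2 = 54
  4x + 4y + s3 = 75
  x, y, s1, s2, s3 ≥ 0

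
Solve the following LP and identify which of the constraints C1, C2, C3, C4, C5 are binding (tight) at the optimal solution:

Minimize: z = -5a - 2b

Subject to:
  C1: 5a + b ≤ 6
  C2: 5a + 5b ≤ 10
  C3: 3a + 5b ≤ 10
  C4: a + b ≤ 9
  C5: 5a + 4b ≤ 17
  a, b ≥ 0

At a = 1, b = 1, compute slack b - a·x for each constraint:
  C1: 6 − 6 = 0  (binding)
  C2: 10 − 10 = 0  (binding)
  C3: 10 − 8 = 2  (slack)
  C4: 9 − 2 = 7  (slack)
  C5: 17 − 9 = 8  (slack)

Optimal: a = 1, b = 1
Binding: C1, C2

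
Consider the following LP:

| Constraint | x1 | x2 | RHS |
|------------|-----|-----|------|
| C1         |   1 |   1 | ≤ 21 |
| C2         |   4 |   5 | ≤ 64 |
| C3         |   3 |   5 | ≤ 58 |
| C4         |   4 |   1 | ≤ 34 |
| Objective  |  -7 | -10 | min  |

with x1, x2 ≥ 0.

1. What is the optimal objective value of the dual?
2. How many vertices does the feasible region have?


1. -122
2. 5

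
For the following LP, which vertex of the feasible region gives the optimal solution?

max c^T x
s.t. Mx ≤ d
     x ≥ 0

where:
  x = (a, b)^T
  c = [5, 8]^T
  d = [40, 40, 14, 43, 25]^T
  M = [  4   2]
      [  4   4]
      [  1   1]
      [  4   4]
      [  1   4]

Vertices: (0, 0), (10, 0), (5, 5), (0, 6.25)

Evaluate the objective at each vertex of the feasible region:
  z(0, 0) = 0
  z(10, 0) = 50
  z(5, 5) = 65  ←
  z(0, 6.25) = 50
The maximum is at a = 5, b = 5.

(5, 5)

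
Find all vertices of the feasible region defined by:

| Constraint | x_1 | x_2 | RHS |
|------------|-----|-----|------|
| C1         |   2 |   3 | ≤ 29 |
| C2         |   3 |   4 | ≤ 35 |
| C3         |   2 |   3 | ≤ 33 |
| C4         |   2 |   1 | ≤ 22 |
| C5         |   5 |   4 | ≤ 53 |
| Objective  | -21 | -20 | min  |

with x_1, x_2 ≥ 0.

(0, 0), (10.6, 0), (9, 2), (0, 8.75)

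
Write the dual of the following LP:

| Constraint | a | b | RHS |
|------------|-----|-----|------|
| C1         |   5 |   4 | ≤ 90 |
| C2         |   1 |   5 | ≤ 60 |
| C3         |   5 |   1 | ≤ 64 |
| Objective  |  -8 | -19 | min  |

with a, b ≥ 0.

Primal min cᵀx s.t. Ax ≤ b, x ≥ 0  →  Dual max −bᵀy s.t. Aᵀy ≥ −c, y ≥ 0.

Maximize: z = -90y1 - 60y2 - 64y3

Subject to:
  5y1 + y2 + 5y3 ≥ 8
  4y1 + 5y2 + y3 ≥ 19
  y1, y2, y3 ≥ 0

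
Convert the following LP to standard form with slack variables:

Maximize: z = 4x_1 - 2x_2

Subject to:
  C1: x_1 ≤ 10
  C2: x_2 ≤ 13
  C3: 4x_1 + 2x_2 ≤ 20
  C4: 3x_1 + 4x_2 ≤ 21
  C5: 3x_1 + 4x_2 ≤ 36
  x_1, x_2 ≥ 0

max z = 4x_1 - 2x_2

s.t.
  x_1 + s1 = 10
  x_2 + s2 = 13
  4x_1 + 2x_2 + s3 = 20
  3x_1 + 4x_2 + s4 = 21
  3x_1 + 4x_2 + s5 = 36
  x_1, x_2, s1, s2, s3, s4, s5 ≥ 0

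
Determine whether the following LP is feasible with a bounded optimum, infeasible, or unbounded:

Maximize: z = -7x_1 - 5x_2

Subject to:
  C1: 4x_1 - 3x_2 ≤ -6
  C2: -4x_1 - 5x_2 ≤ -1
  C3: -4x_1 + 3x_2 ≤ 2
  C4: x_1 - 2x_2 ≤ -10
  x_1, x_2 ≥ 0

Infeasible (no feasible solution exists)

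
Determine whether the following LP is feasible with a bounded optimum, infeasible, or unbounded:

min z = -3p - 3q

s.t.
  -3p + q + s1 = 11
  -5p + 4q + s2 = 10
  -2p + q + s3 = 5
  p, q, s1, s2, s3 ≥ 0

Unbounded (objective can decrease without bound)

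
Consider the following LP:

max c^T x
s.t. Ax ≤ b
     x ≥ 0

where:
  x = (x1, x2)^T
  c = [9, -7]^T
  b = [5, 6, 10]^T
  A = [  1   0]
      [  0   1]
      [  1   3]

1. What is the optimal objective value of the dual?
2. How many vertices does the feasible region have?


1. 45
2. 4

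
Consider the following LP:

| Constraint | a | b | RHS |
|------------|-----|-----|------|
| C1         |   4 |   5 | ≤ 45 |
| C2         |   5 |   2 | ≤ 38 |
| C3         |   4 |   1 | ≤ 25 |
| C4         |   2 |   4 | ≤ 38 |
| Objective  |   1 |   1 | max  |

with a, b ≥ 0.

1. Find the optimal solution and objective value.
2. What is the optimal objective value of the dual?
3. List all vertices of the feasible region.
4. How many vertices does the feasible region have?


1. a = 5, b = 5, z = 10
2. 10
3. (0, 0), (6.25, 0), (5, 5), (0, 9)
4. 4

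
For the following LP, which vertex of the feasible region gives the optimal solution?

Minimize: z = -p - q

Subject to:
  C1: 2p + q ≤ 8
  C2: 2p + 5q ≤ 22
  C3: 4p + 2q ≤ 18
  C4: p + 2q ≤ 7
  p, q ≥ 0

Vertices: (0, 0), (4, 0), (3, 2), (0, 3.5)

Evaluate the objective at each vertex of the feasible region:
  z(0, 0) = 0
  z(4, 0) = -4
  z(3, 2) = -5  ←
  z(0, 3.5) = -3.5
The minimum is at p = 3, q = 2.

(3, 2)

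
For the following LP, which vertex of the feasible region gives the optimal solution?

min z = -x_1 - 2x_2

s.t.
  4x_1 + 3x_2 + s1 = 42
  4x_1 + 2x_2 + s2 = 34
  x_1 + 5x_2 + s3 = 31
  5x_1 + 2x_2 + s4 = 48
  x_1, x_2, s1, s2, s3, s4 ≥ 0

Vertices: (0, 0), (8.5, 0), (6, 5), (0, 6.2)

Evaluate the objective at each vertex of the feasible region:
  z(0, 0) = 0
  z(8.5, 0) = -8.5
  z(6, 5) = -16  ←
  z(0, 6.2) = -12.4
The minimum is at x_1 = 6, x_2 = 5.

(6, 5)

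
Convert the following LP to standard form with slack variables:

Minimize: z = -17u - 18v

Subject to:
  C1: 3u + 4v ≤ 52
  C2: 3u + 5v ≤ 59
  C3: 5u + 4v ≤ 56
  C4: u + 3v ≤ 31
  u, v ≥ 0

min z = -17u - 18v

s.t.
  3u + 4v + s1 = 52
  3u + 5v + s2 = 59
  5u + 4v + s3 = 56
  u + 3v + s4 = 31
  u, v, s1, s2, s3, s4 ≥ 0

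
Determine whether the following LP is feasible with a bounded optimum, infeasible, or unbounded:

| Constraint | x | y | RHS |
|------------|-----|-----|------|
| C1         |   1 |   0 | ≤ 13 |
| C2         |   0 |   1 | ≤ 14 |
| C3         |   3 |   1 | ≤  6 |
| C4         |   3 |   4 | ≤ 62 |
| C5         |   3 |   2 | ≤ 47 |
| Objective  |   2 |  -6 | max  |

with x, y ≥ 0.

Feasible with a bounded optimal solution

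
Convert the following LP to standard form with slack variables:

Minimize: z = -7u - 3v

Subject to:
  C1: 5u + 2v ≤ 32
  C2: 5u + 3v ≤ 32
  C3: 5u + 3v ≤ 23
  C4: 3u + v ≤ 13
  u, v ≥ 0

min z = -7u - 3v

s.t.
  5u + 2v + s1 = 32
  5u + 3v + s2 = 32
  5u + 3v + s3 = 23
  3u + v + s4 = 13
  u, v, s1, s2, s3, s4 ≥ 0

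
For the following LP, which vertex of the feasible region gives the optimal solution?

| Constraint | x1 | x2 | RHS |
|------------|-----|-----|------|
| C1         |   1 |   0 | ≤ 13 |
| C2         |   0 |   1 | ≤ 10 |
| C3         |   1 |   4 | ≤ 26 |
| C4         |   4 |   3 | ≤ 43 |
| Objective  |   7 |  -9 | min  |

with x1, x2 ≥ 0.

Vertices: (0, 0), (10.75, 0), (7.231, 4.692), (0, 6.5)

Evaluate the objective at each vertex of the feasible region:
  z(0, 0) = 0
  z(10.75, 0) = 75.25
  z(7.231, 4.692) = 8.385
  z(0, 6.5) = -58.5  ←
The minimum is at x1 = 0, x2 = 6.5.

(0, 6.5)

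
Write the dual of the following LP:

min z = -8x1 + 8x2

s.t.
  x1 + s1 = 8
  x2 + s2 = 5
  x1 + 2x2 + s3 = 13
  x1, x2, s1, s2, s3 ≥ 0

Primal min cᵀx s.t. Ax ≤ b, x ≥ 0  →  Dual max −bᵀy s.t. Aᵀy ≥ −c, y ≥ 0.

Maximize: z = -8y1 - 5y2 - 13y3

Subject to:
  y1 + y3 ≥ 8
  y2 + 2y3 ≥ -8
  y1, y2, y3 ≥ 0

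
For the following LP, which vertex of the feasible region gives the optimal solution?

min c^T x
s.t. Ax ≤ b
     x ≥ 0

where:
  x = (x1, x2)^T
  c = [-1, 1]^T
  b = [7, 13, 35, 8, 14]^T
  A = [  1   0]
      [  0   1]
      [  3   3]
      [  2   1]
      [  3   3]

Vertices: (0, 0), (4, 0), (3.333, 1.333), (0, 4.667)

Evaluate the objective at each vertex of the feasible region:
  z(0, 0) = 0
  z(4, 0) = -4  ←
  z(3.333, 1.333) = -2
  z(0, 4.667) = 4.667
The minimum is at x1 = 4, x2 = 0.

(4, 0)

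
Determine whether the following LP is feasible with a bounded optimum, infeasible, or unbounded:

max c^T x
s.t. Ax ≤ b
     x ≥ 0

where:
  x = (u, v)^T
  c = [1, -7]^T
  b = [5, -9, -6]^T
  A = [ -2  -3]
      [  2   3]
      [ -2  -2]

Infeasible (no feasible solution exists)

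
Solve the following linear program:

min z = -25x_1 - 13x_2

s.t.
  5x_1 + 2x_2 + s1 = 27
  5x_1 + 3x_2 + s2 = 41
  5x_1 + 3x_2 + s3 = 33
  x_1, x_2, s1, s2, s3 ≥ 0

Evaluate the objective at each vertex of the feasible region:
  z(0, 0) = 0
  z(5.4, 0) = -135
  z(3, 6) = -153  ←
  z(0, 11) = -143
The minimum is at x_1 = 3, x_2 = 6.

x_1 = 3, x_2 = 6, z = -153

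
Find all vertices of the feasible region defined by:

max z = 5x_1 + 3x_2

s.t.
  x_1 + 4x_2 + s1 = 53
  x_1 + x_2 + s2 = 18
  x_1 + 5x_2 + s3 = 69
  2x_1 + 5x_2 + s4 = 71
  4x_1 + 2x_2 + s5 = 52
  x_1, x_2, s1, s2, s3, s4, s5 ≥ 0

(0, 0), (13, 0), (8, 10), (6.333, 11.67), (0, 13.25)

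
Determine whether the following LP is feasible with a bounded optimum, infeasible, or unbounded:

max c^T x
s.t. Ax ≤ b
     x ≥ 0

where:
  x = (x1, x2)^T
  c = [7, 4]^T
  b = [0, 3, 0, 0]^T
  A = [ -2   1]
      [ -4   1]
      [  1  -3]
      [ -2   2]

Unbounded (objective can increase without bound)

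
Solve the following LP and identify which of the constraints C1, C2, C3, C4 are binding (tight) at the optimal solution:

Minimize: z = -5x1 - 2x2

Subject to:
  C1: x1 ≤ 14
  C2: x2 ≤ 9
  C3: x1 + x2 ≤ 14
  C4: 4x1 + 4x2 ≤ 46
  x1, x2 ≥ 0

At x1 = 11.5, x2 = 0, compute slack b - a·x for each constraint:
  C1: 14 − 11.5 = 2.5  (slack)
  C2: 9 − 0 = 9  (slack)
  C3: 14 − 11.5 = 2.5  (slack)
  C4: 46 − 46 = 0  (binding)

Optimal: x1 = 11.5, x2 = 0
Binding: C4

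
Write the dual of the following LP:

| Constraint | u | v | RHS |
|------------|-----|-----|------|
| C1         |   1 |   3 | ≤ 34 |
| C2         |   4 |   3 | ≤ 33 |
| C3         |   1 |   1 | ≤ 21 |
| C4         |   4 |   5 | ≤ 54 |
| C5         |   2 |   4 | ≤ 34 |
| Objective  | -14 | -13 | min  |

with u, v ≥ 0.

Primal min cᵀx s.t. Ax ≤ b, x ≥ 0  →  Dual max −bᵀy s.t. Aᵀy ≥ −c, y ≥ 0.

Maximize: z = -34y1 - 33y2 - 21y3 - 54y4 - 34y5

Subject to:
  y1 + 4y2 + y3 + 4y4 + 2y5 ≥ 14
  3y1 + 3y2 + y3 + 5y4 + 4y5 ≥ 13
  y1, y2, y3, y4, y5 ≥ 0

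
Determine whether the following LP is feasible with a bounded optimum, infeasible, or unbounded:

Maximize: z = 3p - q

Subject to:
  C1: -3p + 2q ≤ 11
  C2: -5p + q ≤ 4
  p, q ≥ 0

Unbounded (objective can increase without bound)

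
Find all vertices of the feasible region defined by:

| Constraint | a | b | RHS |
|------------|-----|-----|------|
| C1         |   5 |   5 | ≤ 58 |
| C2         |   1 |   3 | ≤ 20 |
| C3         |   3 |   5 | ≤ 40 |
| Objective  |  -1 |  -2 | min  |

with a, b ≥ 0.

(0, 0), (11.6, 0), (9, 2.6), (5, 5), (0, 6.667)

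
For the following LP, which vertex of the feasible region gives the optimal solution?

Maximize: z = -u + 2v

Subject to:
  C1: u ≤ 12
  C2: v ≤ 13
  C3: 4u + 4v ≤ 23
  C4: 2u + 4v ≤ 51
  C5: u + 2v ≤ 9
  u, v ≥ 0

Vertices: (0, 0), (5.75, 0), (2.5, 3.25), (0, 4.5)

Evaluate the objective at each vertex of the feasible region:
  z(0, 0) = 0
  z(5.75, 0) = -5.75
  z(2.5, 3.25) = 4
  z(0, 4.5) = 9  ←
The maximum is at u = 0, v = 4.5.

(0, 4.5)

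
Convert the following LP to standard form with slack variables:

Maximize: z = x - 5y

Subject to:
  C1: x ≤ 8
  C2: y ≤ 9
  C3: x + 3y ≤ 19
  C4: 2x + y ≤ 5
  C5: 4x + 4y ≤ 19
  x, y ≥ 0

max z = x - 5y

s.t.
  x + s1 = 8
  y + s2 = 9
  x + 3y + s3 = 19
  2x + y + s4 = 5
  4x + 4y + s5 = 19
  x, y, s1, s2, s3, s4, s5 ≥ 0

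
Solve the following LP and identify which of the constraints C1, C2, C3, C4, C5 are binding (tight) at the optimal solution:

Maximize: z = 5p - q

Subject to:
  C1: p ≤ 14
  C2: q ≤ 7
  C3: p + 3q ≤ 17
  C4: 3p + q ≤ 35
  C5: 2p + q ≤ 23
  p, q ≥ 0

At p = 11.5, q = 0, compute slack b - a·x for each constraint:
  C1: 14 − 11.5 = 2.5  (slack)
  C2: 7 − 0 = 7  (slack)
  C3: 17 − 11.5 = 5.5  (slack)
  C4: 35 − 34.5 = 0.5  (slack)
  C5: 23 − 23 = 0  (binding)

Optimal: p = 11.5, q = 0
Binding: C5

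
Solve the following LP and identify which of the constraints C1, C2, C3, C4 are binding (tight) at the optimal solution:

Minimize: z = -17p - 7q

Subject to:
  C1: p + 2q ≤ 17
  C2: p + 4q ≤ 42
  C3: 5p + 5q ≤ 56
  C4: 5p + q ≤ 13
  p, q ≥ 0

At p = 1, q = 8, compute slack b - a·x for each constraint:
  C1: 17 − 17 = 0  (binding)
  C2: 42 − 33 = 9  (slack)
  C3: 56 − 45 = 11  (slack)
  C4: 13 − 13 = 0  (binding)

Optimal: p = 1, q = 8
Binding: C1, C4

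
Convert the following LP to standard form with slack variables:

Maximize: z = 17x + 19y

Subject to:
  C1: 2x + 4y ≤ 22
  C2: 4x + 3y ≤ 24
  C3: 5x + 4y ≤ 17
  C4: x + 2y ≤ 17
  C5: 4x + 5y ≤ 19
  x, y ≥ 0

max z = 17x + 19y

s.t.
  2x + 4y + s1 = 22
  4x + 3y + s2 = 24
  5x + 4y + s3 = 17
  x + 2y + s4 = 17
  4x + 5y + s5 = 19
  x, y, s1, s2, s3, s4, s5 ≥ 0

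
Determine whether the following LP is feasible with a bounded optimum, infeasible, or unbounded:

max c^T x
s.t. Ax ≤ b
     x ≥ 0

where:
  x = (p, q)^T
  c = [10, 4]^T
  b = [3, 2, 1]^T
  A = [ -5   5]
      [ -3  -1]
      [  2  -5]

Unbounded (objective can increase without bound)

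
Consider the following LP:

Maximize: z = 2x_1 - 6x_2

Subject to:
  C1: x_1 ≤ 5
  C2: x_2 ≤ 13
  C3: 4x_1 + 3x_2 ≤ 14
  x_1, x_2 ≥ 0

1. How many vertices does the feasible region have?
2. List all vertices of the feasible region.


1. 3
2. (0, 0), (3.5, 0), (0, 4.667)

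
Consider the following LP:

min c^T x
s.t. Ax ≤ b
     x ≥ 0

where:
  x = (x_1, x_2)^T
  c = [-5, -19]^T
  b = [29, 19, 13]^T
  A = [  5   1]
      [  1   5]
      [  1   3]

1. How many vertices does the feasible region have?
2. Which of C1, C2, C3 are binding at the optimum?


1. 5
2. C2, C3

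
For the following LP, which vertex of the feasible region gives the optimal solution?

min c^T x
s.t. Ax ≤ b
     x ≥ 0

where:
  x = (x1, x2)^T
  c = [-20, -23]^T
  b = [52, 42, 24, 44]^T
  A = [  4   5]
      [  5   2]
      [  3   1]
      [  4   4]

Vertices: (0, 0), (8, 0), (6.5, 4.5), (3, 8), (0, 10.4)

Evaluate the objective at each vertex of the feasible region:
  z(0, 0) = 0
  z(8, 0) = -160
  z(6.5, 4.5) = -233.5
  z(3, 8) = -244  ←
  z(0, 10.4) = -239.2
The minimum is at x1 = 3, x2 = 8.

(3, 8)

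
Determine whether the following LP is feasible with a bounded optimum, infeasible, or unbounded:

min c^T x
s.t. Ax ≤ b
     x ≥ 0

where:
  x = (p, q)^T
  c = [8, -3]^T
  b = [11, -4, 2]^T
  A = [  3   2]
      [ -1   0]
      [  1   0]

Infeasible (no feasible solution exists)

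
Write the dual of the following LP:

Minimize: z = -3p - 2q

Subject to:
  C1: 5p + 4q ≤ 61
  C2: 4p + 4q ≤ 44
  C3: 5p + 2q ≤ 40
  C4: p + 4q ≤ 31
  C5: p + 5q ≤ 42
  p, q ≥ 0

Primal min cᵀx s.t. Ax ≤ b, x ≥ 0  →  Dual max −bᵀy s.t. Aᵀy ≥ −c, y ≥ 0.

Maximize: z = -61y1 - 44y2 - 40y3 - 31y4 - 42y5

Subject to:
  5y1 + 4y2 + 5y3 + y4 + y5 ≥ 3
  4y1 + 4y2 + 2y3 + 4y4 + 5y5 ≥ 2
  y1, y2, y3, y4, y5 ≥ 0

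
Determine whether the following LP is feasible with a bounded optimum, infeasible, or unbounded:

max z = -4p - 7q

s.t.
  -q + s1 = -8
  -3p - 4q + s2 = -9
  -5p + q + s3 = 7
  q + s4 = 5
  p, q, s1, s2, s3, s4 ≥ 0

Infeasible (no feasible solution exists)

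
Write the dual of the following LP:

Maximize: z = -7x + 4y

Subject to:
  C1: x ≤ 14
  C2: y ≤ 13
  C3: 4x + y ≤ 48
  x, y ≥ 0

Primal max cᵀx s.t. Ax ≤ b, x ≥ 0  →  Dual min bᵀy s.t. Aᵀy ≥ c, y ≥ 0.

Minimize: z = 14y1 + 13y2 + 48y3

Subject to:
  y1 + 4y3 ≥ -7
  y2 + y3 ≥ 4
  y1, y2, y3 ≥ 0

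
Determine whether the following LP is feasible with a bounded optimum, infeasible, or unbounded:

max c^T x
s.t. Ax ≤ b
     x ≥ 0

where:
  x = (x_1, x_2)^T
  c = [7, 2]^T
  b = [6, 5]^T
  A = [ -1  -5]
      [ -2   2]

Unbounded (objective can increase without bound)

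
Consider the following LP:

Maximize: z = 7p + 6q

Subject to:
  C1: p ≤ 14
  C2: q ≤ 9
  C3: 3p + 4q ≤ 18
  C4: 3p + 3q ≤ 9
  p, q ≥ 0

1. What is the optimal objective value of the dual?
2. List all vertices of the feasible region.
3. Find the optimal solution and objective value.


1. 21
2. (0, 0), (3, 0), (0, 3)
3. p = 3, q = 0, z = 21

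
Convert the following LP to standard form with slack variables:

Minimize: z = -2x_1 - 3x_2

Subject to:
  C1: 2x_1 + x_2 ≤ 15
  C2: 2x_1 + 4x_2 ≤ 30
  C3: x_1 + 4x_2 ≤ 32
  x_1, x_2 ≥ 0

min z = -2x_1 - 3x_2

s.t.
  2x_1 + x_2 + s1 = 15
  2x_1 + 4x_2 + s2 = 30
  x_1 + 4x_2 + s3 = 32
  x_1, x_2, s1, s2, s3 ≥ 0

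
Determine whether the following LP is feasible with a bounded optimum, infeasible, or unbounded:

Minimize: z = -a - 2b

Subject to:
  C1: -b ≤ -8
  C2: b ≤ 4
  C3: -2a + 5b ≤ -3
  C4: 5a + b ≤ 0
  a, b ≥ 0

Infeasible (no feasible solution exists)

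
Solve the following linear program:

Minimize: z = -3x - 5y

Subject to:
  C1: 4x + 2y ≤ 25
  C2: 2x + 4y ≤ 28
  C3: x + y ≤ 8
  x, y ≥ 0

Evaluate the objective at each vertex of the feasible region:
  z(0, 0) = 0
  z(6.25, 0) = -18.75
  z(4.5, 3.5) = -31
  z(2, 6) = -36  ←
  z(0, 7) = -35
The minimum is at x = 2, y = 6.

x = 2, y = 6, z = -36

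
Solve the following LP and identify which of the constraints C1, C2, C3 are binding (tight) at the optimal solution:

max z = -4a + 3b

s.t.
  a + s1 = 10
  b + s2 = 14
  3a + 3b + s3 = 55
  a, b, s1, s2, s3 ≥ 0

At a = 0, b = 14, compute slack b - a·x for each constraint:
  C1: 10 − 0 = 10  (slack)
  C2: 14 − 14 = 0  (binding)
  C3: 55 − 42 = 13  (slack)

Optimal: a = 0, b = 14
Binding: C2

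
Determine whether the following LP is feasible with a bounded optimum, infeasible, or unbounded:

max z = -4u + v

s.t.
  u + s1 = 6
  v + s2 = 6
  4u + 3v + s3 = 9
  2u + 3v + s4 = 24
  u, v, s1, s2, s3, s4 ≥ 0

Feasible with a bounded optimal solution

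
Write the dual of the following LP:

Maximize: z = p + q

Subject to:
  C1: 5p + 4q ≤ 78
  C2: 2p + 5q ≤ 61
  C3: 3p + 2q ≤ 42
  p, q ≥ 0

Primal max cᵀx s.t. Ax ≤ b, x ≥ 0  →  Dual min bᵀy s.t. Aᵀy ≥ c, y ≥ 0.

Minimize: z = 78y1 + 61y2 + 42y3

Subject to:
  5y1 + 2y2 + 3y3 ≥ 1
  4y1 + 5y2 + 2y3 ≥ 1
  y1, y2, y3 ≥ 0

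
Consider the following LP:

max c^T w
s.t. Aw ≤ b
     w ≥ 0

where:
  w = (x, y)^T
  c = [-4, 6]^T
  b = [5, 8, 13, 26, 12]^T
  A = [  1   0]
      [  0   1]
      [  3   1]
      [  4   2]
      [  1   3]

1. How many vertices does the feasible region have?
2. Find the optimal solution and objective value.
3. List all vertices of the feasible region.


1. 4
2. x = 0, y = 4, z = 24
3. (0, 0), (4.333, 0), (3.375, 2.875), (0, 4)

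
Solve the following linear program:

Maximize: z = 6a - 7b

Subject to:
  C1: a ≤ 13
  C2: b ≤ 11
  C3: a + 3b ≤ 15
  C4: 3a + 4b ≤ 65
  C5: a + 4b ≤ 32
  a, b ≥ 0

Evaluate the objective at each vertex of the feasible region:
  z(0, 0) = 0
  z(13, 0) = 78  ←
  z(13, 0.6667) = 73.33
  z(0, 5) = -35
The maximum is at a = 13, b = 0.

a = 13, b = 0, z = 78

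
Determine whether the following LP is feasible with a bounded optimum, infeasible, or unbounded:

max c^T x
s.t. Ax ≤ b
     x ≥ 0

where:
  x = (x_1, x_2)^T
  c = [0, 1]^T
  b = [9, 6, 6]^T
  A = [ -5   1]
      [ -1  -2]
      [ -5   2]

Unbounded (objective can increase without bound)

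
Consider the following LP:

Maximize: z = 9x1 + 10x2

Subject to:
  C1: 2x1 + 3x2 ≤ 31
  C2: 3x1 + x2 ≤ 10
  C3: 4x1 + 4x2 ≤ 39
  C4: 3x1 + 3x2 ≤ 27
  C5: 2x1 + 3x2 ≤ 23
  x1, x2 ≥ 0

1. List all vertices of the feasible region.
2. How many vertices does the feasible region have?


1. (0, 0), (3.333, 0), (1, 7), (0, 7.667)
2. 4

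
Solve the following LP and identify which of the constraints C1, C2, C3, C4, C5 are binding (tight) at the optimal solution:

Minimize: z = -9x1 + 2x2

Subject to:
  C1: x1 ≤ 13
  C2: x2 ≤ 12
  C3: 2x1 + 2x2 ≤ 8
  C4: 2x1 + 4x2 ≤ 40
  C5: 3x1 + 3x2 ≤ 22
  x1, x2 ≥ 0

At x1 = 4, x2 = 0, compute slack b - a·x for each constraint:
  C1: 13 − 4 = 9  (slack)
  C2: 12 − 0 = 12  (slack)
  C3: 8 − 8 = 0  (binding)
  C4: 40 − 8 = 32  (slack)
  C5: 22 − 12 = 10  (slack)

Optimal: x1 = 4, x2 = 0
Binding: C3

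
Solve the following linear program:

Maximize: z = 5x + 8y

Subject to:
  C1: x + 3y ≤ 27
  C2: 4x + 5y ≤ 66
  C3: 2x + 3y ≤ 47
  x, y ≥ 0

Evaluate the objective at each vertex of the feasible region:
  z(0, 0) = 0
  z(16.5, 0) = 82.5
  z(9, 6) = 93  ←
  z(0, 9) = 72
The maximum is at x = 9, y = 6.

x = 9, y = 6, z = 93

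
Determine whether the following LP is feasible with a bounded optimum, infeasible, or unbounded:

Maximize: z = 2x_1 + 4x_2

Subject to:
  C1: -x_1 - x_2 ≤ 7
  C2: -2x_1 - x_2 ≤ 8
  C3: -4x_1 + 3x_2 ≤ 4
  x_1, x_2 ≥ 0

Unbounded (objective can increase without bound)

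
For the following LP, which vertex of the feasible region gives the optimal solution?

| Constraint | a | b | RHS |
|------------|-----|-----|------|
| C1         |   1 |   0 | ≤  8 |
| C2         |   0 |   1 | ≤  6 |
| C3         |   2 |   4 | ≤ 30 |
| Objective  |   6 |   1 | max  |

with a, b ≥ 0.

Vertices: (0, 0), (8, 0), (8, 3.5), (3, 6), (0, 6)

Evaluate the objective at each vertex of the feasible region:
  z(0, 0) = 0
  z(8, 0) = 48
  z(8, 3.5) = 51.5  ←
  z(3, 6) = 24
  z(0, 6) = 6
The maximum is at a = 8, b = 3.5.

(8, 3.5)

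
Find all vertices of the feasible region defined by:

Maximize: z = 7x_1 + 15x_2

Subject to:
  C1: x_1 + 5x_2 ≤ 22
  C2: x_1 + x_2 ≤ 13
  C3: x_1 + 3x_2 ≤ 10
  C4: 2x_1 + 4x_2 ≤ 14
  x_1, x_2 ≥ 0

(0, 0), (7, 0), (1, 3), (0, 3.333)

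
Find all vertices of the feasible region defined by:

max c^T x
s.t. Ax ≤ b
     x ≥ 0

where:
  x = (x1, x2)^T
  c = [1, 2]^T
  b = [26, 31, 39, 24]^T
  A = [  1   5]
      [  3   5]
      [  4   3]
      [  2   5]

(0, 0), (9.75, 0), (9.273, 0.6364), (7, 2), (0, 4.8)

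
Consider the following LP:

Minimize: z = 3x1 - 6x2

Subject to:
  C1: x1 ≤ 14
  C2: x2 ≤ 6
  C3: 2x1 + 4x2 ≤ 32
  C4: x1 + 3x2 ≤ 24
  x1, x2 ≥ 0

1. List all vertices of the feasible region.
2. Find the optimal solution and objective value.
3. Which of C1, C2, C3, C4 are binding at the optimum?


1. (0, 0), (14, 0), (14, 1), (4, 6), (0, 6)
2. x1 = 0, x2 = 6, z = -36
3. C2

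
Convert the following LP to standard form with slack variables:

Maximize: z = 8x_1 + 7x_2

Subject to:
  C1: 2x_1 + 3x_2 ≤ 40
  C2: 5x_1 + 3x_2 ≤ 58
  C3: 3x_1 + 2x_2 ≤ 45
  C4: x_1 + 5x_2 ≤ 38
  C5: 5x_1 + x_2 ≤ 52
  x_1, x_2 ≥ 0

max z = 8x_1 + 7x_2

s.t.
  2x_1 + 3x_2 + s1 = 40
  5x_1 + 3x_2 + s2 = 58
  3x_1 + 2x_2 + s3 = 45
  x_1 + 5x_2 + s4 = 38
  5x_1 + x_2 + s5 = 52
  x_1, x_2, s1, s2, s3, s4, s5 ≥ 0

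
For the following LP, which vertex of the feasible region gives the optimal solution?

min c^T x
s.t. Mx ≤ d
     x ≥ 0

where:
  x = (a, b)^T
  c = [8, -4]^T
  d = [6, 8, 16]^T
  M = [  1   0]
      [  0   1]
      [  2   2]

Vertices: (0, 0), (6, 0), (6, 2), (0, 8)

Evaluate the objective at each vertex of the feasible region:
  z(0, 0) = 0
  z(6, 0) = 48
  z(6, 2) = 40
  z(0, 8) = -32  ←
The minimum is at a = 0, b = 8.

(0, 8)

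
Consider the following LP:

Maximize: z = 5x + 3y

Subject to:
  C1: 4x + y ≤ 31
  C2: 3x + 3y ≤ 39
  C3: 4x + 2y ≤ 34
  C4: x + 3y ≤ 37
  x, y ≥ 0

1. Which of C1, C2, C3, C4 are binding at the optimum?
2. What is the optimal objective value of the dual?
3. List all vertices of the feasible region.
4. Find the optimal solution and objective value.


1. C2, C3
2. 47
3. (0, 0), (7.75, 0), (7, 3), (4, 9), (1, 12), (0, 12.33)
4. x = 4, y = 9, z = 47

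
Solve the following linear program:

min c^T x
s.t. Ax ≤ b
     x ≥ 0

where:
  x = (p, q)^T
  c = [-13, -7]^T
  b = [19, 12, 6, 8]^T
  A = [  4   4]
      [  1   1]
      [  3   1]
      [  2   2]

Evaluate the objective at each vertex of the feasible region:
  z(0, 0) = 0
  z(2, 0) = -26
  z(1, 3) = -34  ←
  z(0, 4) = -28
The minimum is at p = 1, q = 3.

p = 1, q = 3, z = -34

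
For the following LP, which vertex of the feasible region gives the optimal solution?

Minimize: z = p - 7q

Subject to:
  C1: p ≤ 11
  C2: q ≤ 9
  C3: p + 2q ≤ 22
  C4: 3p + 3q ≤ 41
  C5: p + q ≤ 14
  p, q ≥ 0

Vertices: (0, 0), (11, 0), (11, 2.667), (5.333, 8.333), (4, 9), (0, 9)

Evaluate the objective at each vertex of the feasible region:
  z(0, 0) = 0
  z(11, 0) = 11
  z(11, 2.667) = -7.667
  z(5.333, 8.333) = -53
  z(4, 9) = -59
  z(0, 9) = -63  ←
The minimum is at p = 0, q = 9.

(0, 9)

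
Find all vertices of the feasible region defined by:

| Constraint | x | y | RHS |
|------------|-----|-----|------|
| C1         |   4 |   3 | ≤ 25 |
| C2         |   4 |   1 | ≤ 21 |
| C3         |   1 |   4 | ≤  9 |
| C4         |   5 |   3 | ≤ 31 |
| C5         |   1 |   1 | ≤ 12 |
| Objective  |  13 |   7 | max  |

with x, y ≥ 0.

(0, 0), (5.25, 0), (5, 1), (0, 2.25)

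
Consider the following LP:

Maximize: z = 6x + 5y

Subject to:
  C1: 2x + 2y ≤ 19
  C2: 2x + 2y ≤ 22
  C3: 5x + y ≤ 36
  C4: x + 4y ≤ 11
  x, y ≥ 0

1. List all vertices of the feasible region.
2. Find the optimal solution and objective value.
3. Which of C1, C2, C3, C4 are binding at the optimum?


1. (0, 0), (7.2, 0), (7, 1), (0, 2.75)
2. x = 7, y = 1, z = 47
3. C3, C4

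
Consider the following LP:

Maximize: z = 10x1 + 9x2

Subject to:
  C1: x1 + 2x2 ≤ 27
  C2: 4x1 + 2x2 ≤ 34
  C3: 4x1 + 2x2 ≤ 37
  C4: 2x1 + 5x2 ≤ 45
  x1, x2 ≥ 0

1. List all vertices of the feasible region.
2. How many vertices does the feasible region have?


1. (0, 0), (8.5, 0), (5, 7), (0, 9)
2. 4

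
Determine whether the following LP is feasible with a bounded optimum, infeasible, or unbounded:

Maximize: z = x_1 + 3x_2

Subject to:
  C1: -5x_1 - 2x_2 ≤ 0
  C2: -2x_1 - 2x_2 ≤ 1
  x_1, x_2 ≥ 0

Unbounded (objective can increase without bound)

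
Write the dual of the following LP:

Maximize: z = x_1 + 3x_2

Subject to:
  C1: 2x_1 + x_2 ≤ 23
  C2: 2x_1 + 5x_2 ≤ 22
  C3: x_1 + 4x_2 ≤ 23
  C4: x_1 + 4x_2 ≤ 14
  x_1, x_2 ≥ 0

Primal max cᵀx s.t. Ax ≤ b, x ≥ 0  →  Dual min bᵀy s.t. Aᵀy ≥ c, y ≥ 0.

Minimize: z = 23y1 + 22y2 + 23y3 + 14y4

Subject to:
  2y1 + 2y2 + y3 + y4 ≥ 1
  y1 + 5y2 + 4y3 + 4y4 ≥ 3
  y1, y2, y3, y4 ≥ 0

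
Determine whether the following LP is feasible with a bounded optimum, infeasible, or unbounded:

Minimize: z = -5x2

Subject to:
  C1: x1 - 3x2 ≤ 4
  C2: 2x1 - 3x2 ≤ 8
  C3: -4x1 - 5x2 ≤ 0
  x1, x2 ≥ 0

Unbounded (objective can decrease without bound)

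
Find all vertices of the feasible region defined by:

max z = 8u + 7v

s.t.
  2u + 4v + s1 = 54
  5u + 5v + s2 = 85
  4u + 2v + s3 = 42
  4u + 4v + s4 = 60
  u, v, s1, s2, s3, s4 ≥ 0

(0, 0), (10.5, 0), (6, 9), (3, 12), (0, 13.5)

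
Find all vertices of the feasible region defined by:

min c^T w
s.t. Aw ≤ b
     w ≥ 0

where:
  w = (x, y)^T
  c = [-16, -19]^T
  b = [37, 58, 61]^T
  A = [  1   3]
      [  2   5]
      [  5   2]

(0, 0), (12.2, 0), (9, 8), (0, 11.6)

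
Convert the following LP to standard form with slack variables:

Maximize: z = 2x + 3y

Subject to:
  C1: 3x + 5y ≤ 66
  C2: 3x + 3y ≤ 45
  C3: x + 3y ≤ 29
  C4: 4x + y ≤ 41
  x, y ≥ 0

max z = 2x + 3y

s.t.
  3x + 5y + s1 = 66
  3x + 3y + s2 = 45
  x + 3y + s3 = 29
  4x + y + s4 = 41
  x, y, s1, s2, s3, s4 ≥ 0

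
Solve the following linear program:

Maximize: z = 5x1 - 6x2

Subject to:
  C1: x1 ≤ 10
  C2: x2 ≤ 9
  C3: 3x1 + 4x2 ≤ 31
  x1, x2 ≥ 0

Evaluate the objective at each vertex of the feasible region:
  z(0, 0) = 0
  z(10, 0) = 50  ←
  z(10, 0.25) = 48.5
  z(0, 7.75) = -46.5
The maximum is at x1 = 10, x2 = 0.

x1 = 10, x2 = 0, z = 50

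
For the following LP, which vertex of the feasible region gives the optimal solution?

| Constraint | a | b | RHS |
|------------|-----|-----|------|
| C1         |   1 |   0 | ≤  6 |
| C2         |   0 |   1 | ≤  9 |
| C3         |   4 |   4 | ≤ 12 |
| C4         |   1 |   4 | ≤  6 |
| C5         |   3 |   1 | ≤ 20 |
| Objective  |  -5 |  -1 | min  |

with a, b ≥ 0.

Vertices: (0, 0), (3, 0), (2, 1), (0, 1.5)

Evaluate the objective at each vertex of the feasible region:
  z(0, 0) = 0
  z(3, 0) = -15  ←
  z(2, 1) = -11
  z(0, 1.5) = -1.5
The minimum is at a = 3, b = 0.

(3, 0)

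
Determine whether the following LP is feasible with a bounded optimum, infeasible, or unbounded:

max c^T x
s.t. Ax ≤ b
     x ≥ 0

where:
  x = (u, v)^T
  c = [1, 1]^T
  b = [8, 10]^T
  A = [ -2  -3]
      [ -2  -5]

Unbounded (objective can increase without bound)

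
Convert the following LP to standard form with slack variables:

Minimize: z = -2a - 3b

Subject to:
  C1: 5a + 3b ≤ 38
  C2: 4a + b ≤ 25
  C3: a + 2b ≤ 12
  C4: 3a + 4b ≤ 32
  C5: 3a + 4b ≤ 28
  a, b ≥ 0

min z = -2a - 3b

s.t.
  5a + 3b + s1 = 38
  4a + b + s2 = 25
  a + 2b + s3 = 12
  3a + 4b + s4 = 32
  3a + 4b + s5 = 28
  a, b, s1, s2, s3, s4, s5 ≥ 0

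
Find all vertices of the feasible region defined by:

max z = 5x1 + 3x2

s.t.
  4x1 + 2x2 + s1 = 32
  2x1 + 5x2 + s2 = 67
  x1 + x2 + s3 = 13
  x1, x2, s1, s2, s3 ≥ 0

(0, 0), (8, 0), (3, 10), (0, 13)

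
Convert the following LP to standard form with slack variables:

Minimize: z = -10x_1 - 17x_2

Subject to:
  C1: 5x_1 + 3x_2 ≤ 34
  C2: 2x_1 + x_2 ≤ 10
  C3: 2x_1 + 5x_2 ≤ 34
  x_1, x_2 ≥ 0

min z = -10x_1 - 17x_2

s.t.
  5x_1 + 3x_2 + s1 = 34
  2x_1 + x_2 + s2 = 10
  2x_1 + 5x_2 + s3 = 34
  x_1, x_2, s1, s2, s3 ≥ 0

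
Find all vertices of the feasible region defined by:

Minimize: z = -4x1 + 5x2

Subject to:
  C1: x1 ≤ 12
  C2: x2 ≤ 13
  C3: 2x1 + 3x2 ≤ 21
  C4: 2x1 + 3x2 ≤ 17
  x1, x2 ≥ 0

(0, 0), (8.5, 0), (0, 5.667)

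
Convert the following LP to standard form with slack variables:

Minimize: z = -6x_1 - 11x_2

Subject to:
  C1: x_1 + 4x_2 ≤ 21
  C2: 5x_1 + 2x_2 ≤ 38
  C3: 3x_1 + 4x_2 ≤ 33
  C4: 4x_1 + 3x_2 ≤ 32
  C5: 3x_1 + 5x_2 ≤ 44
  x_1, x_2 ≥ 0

min z = -6x_1 - 11x_2

s.t.
  x_1 + 4x_2 + s1 = 21
  5x_1 + 2x_2 + s2 = 38
  3x_1 + 4x_2 + s3 = 33
  4x_1 + 3x_2 + s4 = 32
  3x_1 + 5x_2 + s5 = 44
  x_1, x_2, s1, s2, s3, s4, s5 ≥ 0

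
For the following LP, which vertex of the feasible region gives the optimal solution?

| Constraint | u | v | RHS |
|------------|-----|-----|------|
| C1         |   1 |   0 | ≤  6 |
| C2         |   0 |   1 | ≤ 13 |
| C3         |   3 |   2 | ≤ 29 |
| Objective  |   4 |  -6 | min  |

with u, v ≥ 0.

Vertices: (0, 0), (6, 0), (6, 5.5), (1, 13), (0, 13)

Evaluate the objective at each vertex of the feasible region:
  z(0, 0) = 0
  z(6, 0) = 24
  z(6, 5.5) = -9
  z(1, 13) = -74
  z(0, 13) = -78  ←
The minimum is at u = 0, v = 13.

(0, 13)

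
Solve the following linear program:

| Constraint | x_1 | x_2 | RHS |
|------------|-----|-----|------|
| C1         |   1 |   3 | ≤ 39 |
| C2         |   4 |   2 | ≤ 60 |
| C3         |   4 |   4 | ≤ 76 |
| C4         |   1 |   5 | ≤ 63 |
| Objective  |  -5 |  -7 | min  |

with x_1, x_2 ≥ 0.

Evaluate the objective at each vertex of the feasible region:
  z(0, 0) = 0
  z(15, 0) = -75
  z(11, 8) = -111
  z(9, 10) = -115  ←
  z(3, 12) = -99
  z(0, 12.6) = -88.2
The minimum is at x_1 = 9, x_2 = 10.

x_1 = 9, x_2 = 10, z = -115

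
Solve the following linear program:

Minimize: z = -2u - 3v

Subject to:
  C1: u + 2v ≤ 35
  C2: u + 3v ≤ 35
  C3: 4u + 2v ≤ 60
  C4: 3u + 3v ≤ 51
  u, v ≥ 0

Evaluate the objective at each vertex of the feasible region:
  z(0, 0) = 0
  z(15, 0) = -30
  z(13, 4) = -38
  z(8, 9) = -43  ←
  z(0, 11.67) = -35
The minimum is at u = 8, v = 9.

u = 8, v = 9, z = -43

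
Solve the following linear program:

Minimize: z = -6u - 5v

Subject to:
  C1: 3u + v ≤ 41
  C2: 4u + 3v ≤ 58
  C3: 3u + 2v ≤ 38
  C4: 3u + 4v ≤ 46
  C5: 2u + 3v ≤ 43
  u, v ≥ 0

Evaluate the objective at each vertex of the feasible region:
  z(0, 0) = 0
  z(12.67, 0) = -76
  z(10, 4) = -80  ←
  z(0, 11.5) = -57.5
The minimum is at u = 10, v = 4.

u = 10, v = 4, z = -80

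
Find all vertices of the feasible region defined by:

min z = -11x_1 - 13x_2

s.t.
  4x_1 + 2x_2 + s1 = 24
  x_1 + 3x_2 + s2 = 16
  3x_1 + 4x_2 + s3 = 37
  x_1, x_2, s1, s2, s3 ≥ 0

(0, 0), (6, 0), (4, 4), (0, 5.333)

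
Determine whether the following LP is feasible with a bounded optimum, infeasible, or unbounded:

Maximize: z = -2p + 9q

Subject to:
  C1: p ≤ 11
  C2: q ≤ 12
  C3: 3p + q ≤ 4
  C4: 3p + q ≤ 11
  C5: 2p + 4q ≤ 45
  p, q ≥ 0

Feasible with a bounded optimal solution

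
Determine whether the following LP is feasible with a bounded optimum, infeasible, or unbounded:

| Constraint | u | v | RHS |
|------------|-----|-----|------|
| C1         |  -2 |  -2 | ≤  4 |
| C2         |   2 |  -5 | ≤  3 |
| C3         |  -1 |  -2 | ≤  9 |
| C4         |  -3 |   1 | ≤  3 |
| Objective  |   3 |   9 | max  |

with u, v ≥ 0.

Unbounded (objective can increase without bound)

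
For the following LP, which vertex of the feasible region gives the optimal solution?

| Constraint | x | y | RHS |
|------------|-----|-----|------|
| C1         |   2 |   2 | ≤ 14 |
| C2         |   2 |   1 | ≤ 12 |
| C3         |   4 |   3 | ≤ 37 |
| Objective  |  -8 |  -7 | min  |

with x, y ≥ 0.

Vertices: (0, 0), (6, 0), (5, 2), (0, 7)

Evaluate the objective at each vertex of the feasible region:
  z(0, 0) = 0
  z(6, 0) = -48
  z(5, 2) = -54  ←
  z(0, 7) = -49
The minimum is at x = 5, y = 2.

(5, 2)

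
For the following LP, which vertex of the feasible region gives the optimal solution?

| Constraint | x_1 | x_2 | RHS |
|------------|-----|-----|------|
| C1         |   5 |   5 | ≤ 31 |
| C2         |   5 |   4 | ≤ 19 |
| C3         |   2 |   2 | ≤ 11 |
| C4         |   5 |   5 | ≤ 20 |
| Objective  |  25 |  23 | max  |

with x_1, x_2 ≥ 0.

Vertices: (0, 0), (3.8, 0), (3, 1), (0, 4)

Evaluate the objective at each vertex of the feasible region:
  z(0, 0) = 0
  z(3.8, 0) = 95
  z(3, 1) = 98  ←
  z(0, 4) = 92
The maximum is at x_1 = 3, x_2 = 1.

(3, 1)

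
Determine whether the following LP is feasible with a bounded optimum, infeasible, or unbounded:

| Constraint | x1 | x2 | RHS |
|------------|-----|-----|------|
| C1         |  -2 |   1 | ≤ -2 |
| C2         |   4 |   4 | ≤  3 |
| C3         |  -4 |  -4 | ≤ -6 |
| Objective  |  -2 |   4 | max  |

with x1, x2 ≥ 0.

Infeasible (no feasible solution exists)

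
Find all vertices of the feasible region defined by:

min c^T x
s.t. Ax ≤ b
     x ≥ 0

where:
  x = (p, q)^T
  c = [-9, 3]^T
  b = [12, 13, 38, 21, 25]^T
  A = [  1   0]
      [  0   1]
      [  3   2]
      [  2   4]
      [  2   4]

(0, 0), (10.5, 0), (0, 5.25)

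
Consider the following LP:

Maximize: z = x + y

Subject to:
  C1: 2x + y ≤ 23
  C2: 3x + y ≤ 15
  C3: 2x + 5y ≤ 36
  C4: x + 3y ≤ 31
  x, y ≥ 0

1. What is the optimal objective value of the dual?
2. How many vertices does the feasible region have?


1. 9
2. 4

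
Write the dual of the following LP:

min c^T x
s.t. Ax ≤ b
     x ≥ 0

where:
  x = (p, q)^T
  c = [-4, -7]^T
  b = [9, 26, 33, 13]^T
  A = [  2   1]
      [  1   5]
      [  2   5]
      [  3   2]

Primal min cᵀx s.t. Ax ≤ b, x ≥ 0  →  Dual max −bᵀy s.t. Aᵀy ≥ −c, y ≥ 0.

Maximize: z = -9y1 - 26y2 - 33y3 - 13y4

Subject to:
  2y1 + y2 + 2y3 + 3y4 ≥ 4
  y1 + 5y2 + 5y3 + 2y4 ≥ 7
  y1, y2, y3, y4 ≥ 0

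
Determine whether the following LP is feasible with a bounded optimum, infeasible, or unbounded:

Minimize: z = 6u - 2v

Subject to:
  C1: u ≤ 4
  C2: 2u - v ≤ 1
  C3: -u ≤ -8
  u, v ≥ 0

Infeasible (no feasible solution exists)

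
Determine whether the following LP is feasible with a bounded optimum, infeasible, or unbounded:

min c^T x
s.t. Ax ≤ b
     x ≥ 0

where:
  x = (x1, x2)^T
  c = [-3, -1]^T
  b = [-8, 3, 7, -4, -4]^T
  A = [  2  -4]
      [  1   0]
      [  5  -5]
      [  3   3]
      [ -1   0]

Infeasible (no feasible solution exists)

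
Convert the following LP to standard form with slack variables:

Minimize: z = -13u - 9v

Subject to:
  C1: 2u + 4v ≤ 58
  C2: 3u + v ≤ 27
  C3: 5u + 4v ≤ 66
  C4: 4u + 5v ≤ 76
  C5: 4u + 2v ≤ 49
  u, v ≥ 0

min z = -13u - 9v

s.t.
  2u + 4v + s1 = 58
  3u + v + s2 = 27
  5u + 4v + s3 = 66
  4u + 5v + s4 = 76
  4u + 2v + s5 = 49
  u, v, s1, s2, s3, s4, s5 ≥ 0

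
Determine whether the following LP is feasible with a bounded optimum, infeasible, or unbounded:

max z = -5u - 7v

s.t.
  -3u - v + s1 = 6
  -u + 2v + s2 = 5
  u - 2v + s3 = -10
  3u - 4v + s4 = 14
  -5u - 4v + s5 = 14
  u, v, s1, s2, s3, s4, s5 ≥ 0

Infeasible (no feasible solution exists)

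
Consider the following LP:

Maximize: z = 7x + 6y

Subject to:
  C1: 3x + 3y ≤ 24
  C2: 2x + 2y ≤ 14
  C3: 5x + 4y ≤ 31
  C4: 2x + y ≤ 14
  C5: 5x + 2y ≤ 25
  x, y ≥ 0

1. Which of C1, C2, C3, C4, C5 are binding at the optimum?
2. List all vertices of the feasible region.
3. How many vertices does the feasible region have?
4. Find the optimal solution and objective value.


1. C2, C3
2. (0, 0), (5, 0), (3.8, 3), (3, 4), (0, 7)
3. 5
4. x = 3, y = 4, z = 45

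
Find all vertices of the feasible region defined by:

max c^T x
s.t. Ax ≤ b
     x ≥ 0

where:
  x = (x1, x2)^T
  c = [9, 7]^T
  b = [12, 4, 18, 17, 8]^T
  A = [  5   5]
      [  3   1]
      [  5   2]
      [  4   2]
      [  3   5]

(0, 0), (1.333, 0), (1, 1), (0, 1.6)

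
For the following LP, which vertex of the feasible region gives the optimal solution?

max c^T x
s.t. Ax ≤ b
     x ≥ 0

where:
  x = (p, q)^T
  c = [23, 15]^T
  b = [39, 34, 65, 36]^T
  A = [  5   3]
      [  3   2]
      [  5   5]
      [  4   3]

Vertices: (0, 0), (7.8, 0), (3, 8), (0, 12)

Evaluate the objective at each vertex of the feasible region:
  z(0, 0) = 0
  z(7.8, 0) = 179.4
  z(3, 8) = 189  ←
  z(0, 12) = 180
The maximum is at p = 3, q = 8.

(3, 8)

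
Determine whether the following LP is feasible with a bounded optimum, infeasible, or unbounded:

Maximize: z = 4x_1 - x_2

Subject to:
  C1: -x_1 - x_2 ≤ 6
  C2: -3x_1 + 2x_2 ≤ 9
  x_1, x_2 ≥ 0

Unbounded (objective can increase without bound)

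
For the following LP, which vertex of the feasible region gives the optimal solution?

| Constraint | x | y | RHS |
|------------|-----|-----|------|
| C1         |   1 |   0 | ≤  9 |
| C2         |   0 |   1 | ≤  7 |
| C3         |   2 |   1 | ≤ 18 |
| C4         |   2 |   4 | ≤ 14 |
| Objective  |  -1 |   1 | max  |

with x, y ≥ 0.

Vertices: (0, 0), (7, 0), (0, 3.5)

Evaluate the objective at each vertex of the feasible region:
  z(0, 0) = 0
  z(7, 0) = -7
  z(0, 3.5) = 3.5  ←
The maximum is at x = 0, y = 3.5.

(0, 3.5)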